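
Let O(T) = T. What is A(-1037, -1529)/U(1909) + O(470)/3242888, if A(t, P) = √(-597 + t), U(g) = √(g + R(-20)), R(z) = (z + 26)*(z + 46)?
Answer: 235/1621444 + I*√3374210/2065 ≈ 0.00014493 + 0.88954*I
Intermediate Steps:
R(z) = (26 + z)*(46 + z)
U(g) = √(156 + g) (U(g) = √(g + (1196 + (-20)² + 72*(-20))) = √(g + (1196 + 400 - 1440)) = √(g + 156) = √(156 + g))
A(-1037, -1529)/U(1909) + O(470)/3242888 = √(-597 - 1037)/(√(156 + 1909)) + 470/3242888 = √(-1634)/(√2065) + 470*(1/3242888) = (I*√1634)*(√2065/2065) + 235/1621444 = I*√3374210/2065 + 235/1621444 = 235/1621444 + I*√3374210/2065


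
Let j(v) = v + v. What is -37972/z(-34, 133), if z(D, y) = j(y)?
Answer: -18986/133 ≈ -142.75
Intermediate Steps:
j(v) = 2*v
z(D, y) = 2*y
-37972/z(-34, 133) = -37972/(2*133) = -37972/266 = -37972*1/266 = -18986/133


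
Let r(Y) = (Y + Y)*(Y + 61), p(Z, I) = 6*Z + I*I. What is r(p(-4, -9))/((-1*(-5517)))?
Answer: 4484/1839 ≈ 2.4383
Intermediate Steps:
p(Z, I) = I² + 6*Z (p(Z, I) = 6*Z + I² = I² + 6*Z)
r(Y) = 2*Y*(61 + Y) (r(Y) = (2*Y)*(61 + Y) = 2*Y*(61 + Y))
r(p(-4, -9))/((-1*(-5517))) = (2*((-9)² + 6*(-4))*(61 + ((-9)² + 6*(-4))))/((-1*(-5517))) = (2*(81 - 24)*(61 + (81 - 24)))/5517 = (2*57*(61 + 57))*(1/5517) = (2*57*118)*(1/5517) = 13452*(1/5517) = 4484/1839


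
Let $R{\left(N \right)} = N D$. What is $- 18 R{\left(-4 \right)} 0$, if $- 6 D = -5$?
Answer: $0$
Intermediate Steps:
$D = \frac{5}{6}$ ($D = \left(- \frac{1}{6}\right) \left(-5\right) = \frac{5}{6} \approx 0.83333$)
$R{\left(N \right)} = \frac{5 N}{6}$ ($R{\left(N \right)} = N \frac{5}{6} = \frac{5 N}{6}$)
$- 18 R{\left(-4 \right)} 0 = - 18 \cdot \frac{5}{6} \left(-4\right) 0 = \left(-18\right) \left(- \frac{10}{3}\right) 0 = 60 \cdot 0 = 0$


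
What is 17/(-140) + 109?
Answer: 15243/140 ≈ 108.88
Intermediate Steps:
17/(-140) + 109 = 17*(-1/140) + 109 = -17/140 + 109 = 15243/140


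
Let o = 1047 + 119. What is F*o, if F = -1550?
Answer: -1807300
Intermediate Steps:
o = 1166
F*o = -1550*1166 = -1807300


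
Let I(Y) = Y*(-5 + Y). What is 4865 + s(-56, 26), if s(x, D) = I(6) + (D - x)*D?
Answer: 7003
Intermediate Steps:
s(x, D) = 6 + D*(D - x) (s(x, D) = 6*(-5 + 6) + (D - x)*D = 6*1 + D*(D - x) = 6 + D*(D - x))
4865 + s(-56, 26) = 4865 + (6 + 26² - 1*26*(-56)) = 4865 + (6 + 676 + 1456) = 4865 + 2138 = 7003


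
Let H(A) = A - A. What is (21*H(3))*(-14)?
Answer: 0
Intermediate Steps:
H(A) = 0
(21*H(3))*(-14) = (21*0)*(-14) = 0*(-14) = 0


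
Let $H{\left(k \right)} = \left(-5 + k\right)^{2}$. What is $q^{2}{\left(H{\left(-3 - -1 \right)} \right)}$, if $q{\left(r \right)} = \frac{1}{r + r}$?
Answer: $\frac{1}{9604} \approx 0.00010412$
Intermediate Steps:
$q{\left(r \right)} = \frac{1}{2 r}$
$q^{2}{\left(H{\left(-3 - -1 \right)} \right)} = \left(\frac{1}{2 \left(-5 - 2\right)^{2}}\right)^{2} = \left(\frac{1}{2 \left(-7\right)^{2}}\right)^{2} = \left(\frac{1}{2 \cdot 49}\right)^{2} = \left(\frac{1}{2} \cdot \frac{1}{49}\right)^{2} = \left(\frac{1}{98}\right)^{2} = \frac{1}{9604}$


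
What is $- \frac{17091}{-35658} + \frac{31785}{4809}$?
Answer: $\frac{6431641}{907298} \approx 7.0888$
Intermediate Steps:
$- \frac{17091}{-35658} + \frac{31785}{4809} = \left(-17091\right) \left(- \frac{1}{35658}\right) + 31785 \cdot \frac{1}{4809} = \frac{1899}{3962} + \frac{10595}{1603} = \frac{6431641}{907298}$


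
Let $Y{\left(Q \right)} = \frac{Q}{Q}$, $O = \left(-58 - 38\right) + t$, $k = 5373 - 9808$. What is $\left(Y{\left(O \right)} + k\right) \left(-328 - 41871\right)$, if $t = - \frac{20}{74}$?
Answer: $187110366$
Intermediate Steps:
$t = - \frac{10}{37}$ ($t = \left(-20\right) \frac{1}{74} = - \frac{10}{37} \approx -0.27027$)
$k = -4435$ ($k = 5373 - 9808 = -4435$)
$O = - \frac{3562}{37}$ ($O = \left(-58 - 38\right) - \frac{10}{37} = -96 - \frac{10}{37} = - \frac{3562}{37} \approx -96.27$)
$Y{\left(Q \right)} = 1$
$\left(Y{\left(O \right)} + k\right) \left(-328 - 41871\right) = \left(1 - 4435\right) \left(-328 - 41871\right) = \left(-4434\right) \left(-42199\right) = 187110366$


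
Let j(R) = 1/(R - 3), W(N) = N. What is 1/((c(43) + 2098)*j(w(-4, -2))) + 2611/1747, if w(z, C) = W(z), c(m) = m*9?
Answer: 925158/620185 ≈ 1.4917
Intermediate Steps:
c(m) = 9*m
w(z, C) = z
j(R) = 1/(-3 + R)
1/((c(43) + 2098)*j(w(-4, -2))) + 2611/1747 = 1/((9*43 + 2098)*(1/(-3 - 4))) + 2611/1747 = 1/((387 + 2098)*(1/(-7))) + 2611*(1/1747) = 1/(2485*(-1/7)) + 2611/1747 = (1/2485)*(-7) + 2611/1747 = -1/355 + 2611/1747 = 925158/620185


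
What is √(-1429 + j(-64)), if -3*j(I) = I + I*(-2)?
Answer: I*√13053/3 ≈ 38.083*I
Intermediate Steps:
j(I) = I/3 (j(I) = -(I + I*(-2))/3 = -(I - 2*I)/3 = -(-1)*I/3 = I/3)
√(-1429 + j(-64)) = √(-1429 + (⅓)*(-64)) = √(-1429 - 64/3) = √(-4351/3) = I*√13053/3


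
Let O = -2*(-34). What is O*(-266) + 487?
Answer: -17601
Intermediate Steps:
O = 68
O*(-266) + 487 = 68*(-266) + 487 = -18088 + 487 = -17601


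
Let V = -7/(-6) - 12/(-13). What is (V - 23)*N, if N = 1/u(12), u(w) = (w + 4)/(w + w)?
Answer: -1631/52 ≈ -31.365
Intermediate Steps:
u(w) = (4 + w)/(2*w) (u(w) = (4 + w)/((2*w)) = (4 + w)*(1/(2*w)) = (4 + w)/(2*w))
V = 163/78 (V = -7*(-1/6) - 12*(-1/13) = 7/6 + 12/13 = 163/78 ≈ 2.0897)
N = 3/2 (N = 1/((1/2)*(4 + 12)/12) = 1/((1/2)*(1/12)*16) = 1/(2/3) = 3/2 ≈ 1.5000)
(V - 23)*N = (163/78 - 23)*(3/2) = -1631/78*3/2 = -1631/52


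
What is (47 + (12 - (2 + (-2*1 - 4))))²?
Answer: 3969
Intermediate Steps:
(47 + (12 - (2 + (-2*1 - 4))))² = (47 + (12 - (2 + (-2 - 4))))² = (47 + (12 - (2 - 6)))² = (47 + (12 - 1*(-4)))² = (47 + (12 + 4))² = (47 + 16)² = 63² = 3969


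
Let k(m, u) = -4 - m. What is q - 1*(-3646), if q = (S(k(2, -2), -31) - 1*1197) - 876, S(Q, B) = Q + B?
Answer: 1536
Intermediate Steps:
S(Q, B) = B + Q
q = -2110 (q = ((-31 + (-4 - 1*2)) - 1*1197) - 876 = ((-31 + (-4 - 2)) - 1197) - 876 = ((-31 - 6) - 1197) - 876 = (-37 - 1197) - 876 = -1234 - 876 = -2110)
q - 1*(-3646) = -2110 - 1*(-3646) = -2110 + 3646 = 1536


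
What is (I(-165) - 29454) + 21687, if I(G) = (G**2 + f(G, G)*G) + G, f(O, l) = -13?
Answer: 21438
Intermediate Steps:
I(G) = G**2 - 12*G (I(G) = (G**2 - 13*G) + G = G**2 - 12*G)
(I(-165) - 29454) + 21687 = (-165*(-12 - 165) - 29454) + 21687 = (-165*(-177) - 29454) + 21687 = (29205 - 29454) + 21687 = -249 + 21687 = 21438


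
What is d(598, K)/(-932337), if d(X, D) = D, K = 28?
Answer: -4/133191 ≈ -3.0032e-5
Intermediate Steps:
d(598, K)/(-932337) = 28/(-932337) = 28*(-1/932337) = -4/133191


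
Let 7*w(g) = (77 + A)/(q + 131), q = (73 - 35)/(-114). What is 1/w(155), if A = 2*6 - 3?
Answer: 1372/129 ≈ 10.636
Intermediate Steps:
q = -⅓ (q = 38*(-1/114) = -⅓ ≈ -0.33333)
A = 9 (A = 12 - 3 = 9)
w(g) = 129/1372 (w(g) = ((77 + 9)/(-⅓ + 131))/7 = (86/(392/3))/7 = (86*(3/392))/7 = (⅐)*(129/196) = 129/1372)
1/w(155) = 1/(129/1372) = 1372/129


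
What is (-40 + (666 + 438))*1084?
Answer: 1153376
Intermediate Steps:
(-40 + (666 + 438))*1084 = (-40 + 1104)*1084 = 1064*1084 = 1153376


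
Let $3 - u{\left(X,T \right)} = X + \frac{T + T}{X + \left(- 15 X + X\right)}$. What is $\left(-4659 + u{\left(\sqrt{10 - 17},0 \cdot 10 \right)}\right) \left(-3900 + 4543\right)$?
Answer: $-2993808 - 643 i \sqrt{7} \approx -2.9938 \cdot 10^{6} - 1701.2 i$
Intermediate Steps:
$u{\left(X,T \right)} = 3 - X + \frac{2 T}{13 X}$ ($u{\left(X,T \right)} = 3 - \left(X + \frac{T + T}{X + \left(- 15 X + X\right)}\right) = 3 - \left(X + \frac{2 T}{X - 14 X}\right) = 3 - \left(X + \frac{2 T}{\left(-13\right) X}\right) = 3 - \left(X + 2 T \left(- \frac{1}{13 X}\right)\right) = 3 - \left(X - \frac{2 T}{13 X}\right) = 3 + \left(- X + \frac{2 T}{13 X}\right) = 3 - X + \frac{2 T}{13 X}$)
$\left(-4659 + u{\left(\sqrt{10 - 17},0 \cdot 10 \right)}\right) \left(-3900 + 4543\right) = \left(-4659 + \left(3 - \sqrt{10 - 17} + \frac{2 \cdot 0 \cdot 10}{13 \sqrt{10 - 17}}\right)\right) \left(-3900 + 4543\right) = \left(-4659 + \left(3 - \sqrt{-7} + \frac{2}{13} \cdot 0 \frac{1}{\sqrt{-7}}\right)\right) 643 = \left(-4659 + \left(3 - i \sqrt{7} + \frac{2}{13} \cdot 0 \frac{1}{i \sqrt{7}}\right)\right) 643 = \left(-4659 + \left(3 - i \sqrt{7} + \frac{2}{13} \cdot 0 \left(- \frac{i \sqrt{7}}{7}\right)\right)\right) 643 = \left(-4659 + \left(3 - i \sqrt{7} + 0\right)\right) 643 = \left(-4659 + \left(3 - i \sqrt{7}\right)\right) 643 = \left(-4656 - i \sqrt{7}\right) 643 = -2993808 - 643 i \sqrt{7}$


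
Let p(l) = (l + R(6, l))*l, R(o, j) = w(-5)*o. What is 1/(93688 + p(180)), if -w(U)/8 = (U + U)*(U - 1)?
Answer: -1/392312 ≈ -2.5490e-6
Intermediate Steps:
w(U) = -16*U*(-1 + U) (w(U) = -8*(U + U)*(U - 1) = -8*2*U*(-1 + U) = -16*U*(-1 + U))
R(o, j) = -480*o (R(o, j) = (16*(-5)*(1 - 1*(-5)))*o = (16*(-5)*(1 + 5))*o = (16*(-5)*6)*o = -480*o)
p(l) = l*(-2880 + l) (p(l) = (l - 480*6)*l = (l - 2880)*l = (-2880 + l)*l = l*(-2880 + l))
1/(93688 + p(180)) = 1/(93688 + 180*(-2880 + 180)) = 1/(93688 + 180*(-2700)) = 1/(93688 - 486000) = 1/(-392312) = -1/392312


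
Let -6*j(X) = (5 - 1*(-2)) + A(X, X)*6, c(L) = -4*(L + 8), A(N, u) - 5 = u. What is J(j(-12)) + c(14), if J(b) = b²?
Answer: -1943/36 ≈ -53.972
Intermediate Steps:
A(N, u) = 5 + u
c(L) = -32 - 4*L (c(L) = -4*(8 + L) = -32 - 4*L)
j(X) = -37/6 - X (j(X) = -((5 - 1*(-2)) + (5 + X)*6)/6 = -((5 + 2) + (30 + 6*X))/6 = -(7 + (30 + 6*X))/6 = -(37 + 6*X)/6 = -37/6 - X)
J(j(-12)) + c(14) = (-37/6 - 1*(-12))² + (-32 - 4*14) = (-37/6 + 12)² + (-32 - 56) = (35/6)² - 88 = 1225/36 - 88 = -1943/36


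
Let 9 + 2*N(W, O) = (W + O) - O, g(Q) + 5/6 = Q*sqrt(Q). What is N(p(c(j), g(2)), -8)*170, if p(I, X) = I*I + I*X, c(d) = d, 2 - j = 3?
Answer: -3655/6 - 170*sqrt(2) ≈ -849.58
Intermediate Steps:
j = -1 (j = 2 - 1*3 = 2 - 3 = -1)
g(Q) = -5/6 + Q**(3/2) (g(Q) = -5/6 + Q*sqrt(Q) = -5/6 + Q**(3/2))
p(I, X) = I**2 + I*X
N(W, O) = -9/2 + W/2 (N(W, O) = -9/2 + ((W + O) - O)/2 = -9/2 + ((O + W) - O)/2 = -9/2 + W/2)
N(p(c(j), g(2)), -8)*170 = (-9/2 + (-(-1 + (-5/6 + 2**(3/2))))/2)*170 = (-9/2 + (-(-1 + (-5/6 + 2*sqrt(2))))/2)*170 = (-9/2 + (-(-11/6 + 2*sqrt(2)))/2)*170 = (-9/2 + (11/6 - 2*sqrt(2))/2)*170 = (-9/2 + (11/12 - sqrt(2)))*170 = (-43/12 - sqrt(2))*170 = -3655/6 - 170*sqrt(2)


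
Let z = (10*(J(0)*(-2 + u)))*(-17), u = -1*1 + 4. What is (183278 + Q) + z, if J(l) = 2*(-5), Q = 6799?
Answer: 191777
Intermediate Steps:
J(l) = -10
u = 3 (u = -1 + 4 = 3)
z = 1700 (z = (10*(-10*(-2 + 3)))*(-17) = (10*(-10*1))*(-17) = (10*(-10))*(-17) = -100*(-17) = 1700)
(183278 + Q) + z = (183278 + 6799) + 1700 = 190077 + 1700 = 191777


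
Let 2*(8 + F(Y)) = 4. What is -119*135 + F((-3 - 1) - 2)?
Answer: -16071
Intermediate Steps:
F(Y) = -6 (F(Y) = -8 + (1/2)*4 = -8 + 2 = -6)
-119*135 + F((-3 - 1) - 2) = -119*135 - 6 = -16065 - 6 = -16071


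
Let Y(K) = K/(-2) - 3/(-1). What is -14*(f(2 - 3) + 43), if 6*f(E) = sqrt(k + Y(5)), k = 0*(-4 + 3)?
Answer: -602 - 7*sqrt(2)/6 ≈ -603.65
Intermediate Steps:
Y(K) = 3 - K/2 (Y(K) = K*(-1/2) - 3*(-1) = -K/2 + 3 = 3 - K/2)
k = 0 (k = 0*(-1) = 0)
f(E) = sqrt(2)/12 (f(E) = sqrt(0 + (3 - 1/2*5))/6 = sqrt(0 + (3 - 5/2))/6 = sqrt(0 + 1/2)/6 = sqrt(1/2)/6 = (sqrt(2)/2)/6 = sqrt(2)/12)
-14*(f(2 - 3) + 43) = -14*(sqrt(2)/12 + 43) = -14*(43 + sqrt(2)/12) = -602 - 7*sqrt(2)/6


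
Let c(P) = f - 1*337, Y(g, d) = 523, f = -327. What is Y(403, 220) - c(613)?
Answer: 1187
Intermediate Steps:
c(P) = -664 (c(P) = -327 - 1*337 = -327 - 337 = -664)
Y(403, 220) - c(613) = 523 - 1*(-664) = 523 + 664 = 1187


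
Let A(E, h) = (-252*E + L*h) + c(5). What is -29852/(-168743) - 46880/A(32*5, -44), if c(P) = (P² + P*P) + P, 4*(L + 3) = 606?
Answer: 9307715588/7897003657 ≈ 1.1786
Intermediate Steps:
L = 297/2 (L = -3 + (¼)*606 = -3 + 303/2 = 297/2 ≈ 148.50)
c(P) = P + 2*P² (c(P) = (P² + P²) + P = 2*P² + P = P + 2*P²)
A(E, h) = 55 - 252*E + 297*h/2 (A(E, h) = (-252*E + 297*h/2) + 5*(1 + 2*5) = (-252*E + 297*h/2) + 5*(1 + 10) = (-252*E + 297*h/2) + 5*11 = (-252*E + 297*h/2) + 55 = 55 - 252*E + 297*h/2)
-29852/(-168743) - 46880/A(32*5, -44) = -29852/(-168743) - 46880/(55 - 8064*5 + (297/2)*(-44)) = -29852*(-1/168743) - 46880/(55 - 252*160 - 6534) = 29852/168743 - 46880/(55 - 40320 - 6534) = 29852/168743 - 46880/(-46799) = 29852/168743 - 46880*(-1/46799) = 29852/168743 + 46880/46799 = 9307715588/7897003657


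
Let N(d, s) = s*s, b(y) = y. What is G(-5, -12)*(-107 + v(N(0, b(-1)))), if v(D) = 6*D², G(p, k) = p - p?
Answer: 0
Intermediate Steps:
G(p, k) = 0
N(d, s) = s²
G(-5, -12)*(-107 + v(N(0, b(-1)))) = 0*(-107 + 6*((-1)²)²) = 0*(-107 + 6*1²) = 0*(-107 + 6*1) = 0*(-107 + 6) = 0*(-101) = 0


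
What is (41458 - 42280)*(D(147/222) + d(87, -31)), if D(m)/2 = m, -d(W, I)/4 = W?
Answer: 10543794/37 ≈ 2.8497e+5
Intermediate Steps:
d(W, I) = -4*W
D(m) = 2*m
(41458 - 42280)*(D(147/222) + d(87, -31)) = (41458 - 42280)*(2*(147/222) - 4*87) = -822*(2*(147*(1/222)) - 348) = -822*(2*(49/74) - 348) = -822*(49/37 - 348) = -822*(-12827/37) = 10543794/37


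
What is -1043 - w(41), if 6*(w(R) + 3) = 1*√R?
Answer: -1040 - √41/6 ≈ -1041.1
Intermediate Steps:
w(R) = -3 + √R/6 (w(R) = -3 + (1*√R)/6 = -3 + √R/6)
-1043 - w(41) = -1043 - (-3 + √41/6) = -1043 + (3 - √41/6) = -1040 - √41/6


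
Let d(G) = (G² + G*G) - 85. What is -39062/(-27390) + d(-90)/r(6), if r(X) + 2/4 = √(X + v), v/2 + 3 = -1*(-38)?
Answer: 149102581/1383195 + 128920*√19/303 ≈ 1962.4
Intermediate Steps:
d(G) = -85 + 2*G² (d(G) = (G² + G²) - 85 = 2*G² - 85 = -85 + 2*G²)
v = 70 (v = -6 + 2*(-1*(-38)) = -6 + 2*38 = -6 + 76 = 70)
r(X) = -½ + √(70 + X) (r(X) = -½ + √(X + 70) = -½ + √(70 + X))
-39062/(-27390) + d(-90)/r(6) = -39062/(-27390) + (-85 + 2*(-90)²)/(-½ + √(70 + 6)) = -39062*(-1/27390) + (-85 + 2*8100)/(-½ + √76) = 19531/13695 + (-85 + 16200)/(-½ + 2*√19) = 19531/13695 + 16115/(-½ + 2*√19)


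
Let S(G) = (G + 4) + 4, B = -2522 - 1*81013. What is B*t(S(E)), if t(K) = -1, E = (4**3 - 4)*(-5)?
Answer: 83535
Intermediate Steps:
E = -300 (E = (64 - 4)*(-5) = 60*(-5) = -300)
B = -83535 (B = -2522 - 81013 = -83535)
S(G) = 8 + G (S(G) = (4 + G) + 4 = 8 + G)
B*t(S(E)) = -83535*(-1) = 83535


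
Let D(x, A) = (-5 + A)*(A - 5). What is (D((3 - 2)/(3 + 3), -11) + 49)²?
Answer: 93025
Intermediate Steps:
D(x, A) = (-5 + A)² (D(x, A) = (-5 + A)*(-5 + A) = (-5 + A)²)
(D((3 - 2)/(3 + 3), -11) + 49)² = ((-5 - 11)² + 49)² = ((-16)² + 49)² = (256 + 49)² = 305² = 93025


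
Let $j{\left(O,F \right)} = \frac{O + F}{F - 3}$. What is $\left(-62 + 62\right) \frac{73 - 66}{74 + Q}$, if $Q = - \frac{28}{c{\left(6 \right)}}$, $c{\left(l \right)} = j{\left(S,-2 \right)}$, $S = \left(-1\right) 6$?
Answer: $0$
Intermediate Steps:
$S = -6$
$j{\left(O,F \right)} = \frac{F + O}{-3 + F}$
$c{\left(l \right)} = \frac{8}{5}$ ($c{\left(l \right)} = \frac{-2 - 6}{-3 - 2} = \frac{1}{-5} \left(-8\right) = \left(- \frac{1}{5}\right) \left(-8\right) = \frac{8}{5}$)
$Q = - \frac{35}{2}$ ($Q = - \frac{28}{\frac{8}{5}} = \left(-28\right) \frac{5}{8} = - \frac{35}{2} \approx -17.5$)
$\left(-62 + 62\right) \frac{73 - 66}{74 + Q} = \left(-62 + 62\right) \frac{73 - 66}{74 - \frac{35}{2}} = 0 \frac{7}{\frac{113}{2}} = 0 \cdot 7 \cdot \frac{2}{113} = 0 \cdot \frac{14}{113} = 0$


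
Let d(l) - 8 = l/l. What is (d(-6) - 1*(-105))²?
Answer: 12996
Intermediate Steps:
d(l) = 9 (d(l) = 8 + l/l = 8 + 1 = 9)
(d(-6) - 1*(-105))² = (9 - 1*(-105))² = (9 + 105)² = 114² = 12996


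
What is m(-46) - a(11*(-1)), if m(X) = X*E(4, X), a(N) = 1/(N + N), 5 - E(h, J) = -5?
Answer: -10119/22 ≈ -459.95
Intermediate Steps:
E(h, J) = 10 (E(h, J) = 5 - 1*(-5) = 5 + 5 = 10)
a(N) = 1/(2*N)
m(X) = 10*X (m(X) = X*10 = 10*X)
m(-46) - a(11*(-1)) = 10*(-46) - 1/(2*(11*(-1))) = -460 - 1/(2*(-11)) = -460 - (-1)/(2*11) = -460 - 1*(-1/22) = -460 + 1/22 = -10119/22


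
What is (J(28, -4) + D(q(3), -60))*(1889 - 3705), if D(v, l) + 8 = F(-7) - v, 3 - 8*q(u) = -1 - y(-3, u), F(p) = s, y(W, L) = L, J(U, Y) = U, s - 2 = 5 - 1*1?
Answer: -45627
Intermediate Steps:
s = 6 (s = 2 + (5 - 1*1) = 2 + (5 - 1) = 2 + 4 = 6)
F(p) = 6
q(u) = ½ + u/8 (q(u) = 3/8 - (-1 - u)/8 = 3/8 + (⅛ + u/8) = ½ + u/8)
D(v, l) = -2 - v (D(v, l) = -8 + (6 - v) = -2 - v)
(J(28, -4) + D(q(3), -60))*(1889 - 3705) = (28 + (-2 - (½ + (⅛)*3)))*(1889 - 3705) = (28 + (-2 - (½ + 3/8)))*(-1816) = (28 + (-2 - 1*7/8))*(-1816) = (28 + (-2 - 7/8))*(-1816) = (28 - 23/8)*(-1816) = (201/8)*(-1816) = -45627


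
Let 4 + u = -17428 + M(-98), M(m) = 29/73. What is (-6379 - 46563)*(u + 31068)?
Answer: -52701484494/73 ≈ -7.2194e+8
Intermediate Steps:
M(m) = 29/73 (M(m) = 29*(1/73) = 29/73)
u = -1272507/73 (u = -4 + (-17428 + 29/73) = -4 - 1272215/73 = -1272507/73 ≈ -17432.)
(-6379 - 46563)*(u + 31068) = (-6379 - 46563)*(-1272507/73 + 31068) = -52942*995457/73 = -52701484494/73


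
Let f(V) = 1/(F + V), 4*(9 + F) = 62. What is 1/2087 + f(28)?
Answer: 4243/144003 ≈ 0.029465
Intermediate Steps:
F = 13/2 (F = -9 + (1/4)*62 = -9 + 31/2 = 13/2 ≈ 6.5000)
f(V) = 1/(13/2 + V)
1/2087 + f(28) = 1/2087 + 2/(13 + 2*28) = 1/2087 + 2/(13 + 56) = 1/2087 + 2/69 = 4243/144003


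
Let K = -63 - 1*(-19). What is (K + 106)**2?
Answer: 3844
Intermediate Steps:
K = -44 (K = -63 + 19 = -44)
(K + 106)**2 = (-44 + 106)**2 = 62**2 = 3844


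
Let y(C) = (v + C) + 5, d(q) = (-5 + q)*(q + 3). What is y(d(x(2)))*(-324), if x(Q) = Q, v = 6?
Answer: 1296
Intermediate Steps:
d(q) = (-5 + q)*(3 + q)
y(C) = 11 + C (y(C) = (6 + C) + 5 = 11 + C)
y(d(x(2)))*(-324) = (11 + (-15 + 2**2 - 2*2))*(-324) = (11 + (-15 + 4 - 4))*(-324) = (11 - 15)*(-324) = -4*(-324) = 1296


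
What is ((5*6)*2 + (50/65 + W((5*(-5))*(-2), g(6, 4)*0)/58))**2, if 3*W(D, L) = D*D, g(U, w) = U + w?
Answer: 7221600400/1279161 ≈ 5645.6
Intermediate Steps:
W(D, L) = D**2/3 (W(D, L) = (D*D)/3 = D**2/3)
((5*6)*2 + (50/65 + W((5*(-5))*(-2), g(6, 4)*0)/58))**2 = ((5*6)*2 + (50/65 + (((5*(-5))*(-2))**2/3)/58))**2 = (30*2 + (50*(1/65) + ((-25*(-2))**2/3)*(1/58)))**2 = (60 + (10/13 + ((1/3)*50**2)*(1/58)))**2 = (60 + (10/13 + ((1/3)*2500)*(1/58)))**2 = (60 + (10/13 + (2500/3)*(1/58)))**2 = (60 + (10/13 + 1250/87))**2 = (60 + 17120/1131)**2 = (84980/1131)**2 = 7221600400/1279161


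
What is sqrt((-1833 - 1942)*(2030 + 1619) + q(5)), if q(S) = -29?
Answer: 6*I*sqrt(382639) ≈ 3711.5*I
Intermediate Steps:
sqrt((-1833 - 1942)*(2030 + 1619) + q(5)) = sqrt((-1833 - 1942)*(2030 + 1619) - 29) = sqrt(-3775*3649 - 29) = sqrt(-13774975 - 29) = sqrt(-13775004) = 6*I*sqrt(382639)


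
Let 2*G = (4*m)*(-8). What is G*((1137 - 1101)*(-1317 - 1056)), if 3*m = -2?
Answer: -911232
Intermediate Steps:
m = -⅔ (m = (⅓)*(-2) = -⅔ ≈ -0.66667)
G = 32/3 (G = ((4*(-⅔))*(-8))/2 = (-8/3*(-8))/2 = (½)*(64/3) = 32/3 ≈ 10.667)
G*((1137 - 1101)*(-1317 - 1056)) = 32*((1137 - 1101)*(-1317 - 1056))/3 = 32*(36*(-2373))/3 = (32/3)*(-85428) = -911232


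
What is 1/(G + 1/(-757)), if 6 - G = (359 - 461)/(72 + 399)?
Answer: 118849/738675 ≈ 0.16089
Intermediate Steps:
G = 976/157 (G = 6 - (359 - 461)/(72 + 399) = 6 - (-102)/471 = 6 - 1*(-34/157) = 6 + 34/157 = 976/157 ≈ 6.2166)
1/(G + 1/(-757)) = 1/(976/157 + 1/(-757)) = 1/(976/157 - 1/757) = 1/(738675/118849) = 118849/738675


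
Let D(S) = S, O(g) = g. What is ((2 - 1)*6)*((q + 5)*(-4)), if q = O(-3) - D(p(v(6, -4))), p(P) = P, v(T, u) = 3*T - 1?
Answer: 360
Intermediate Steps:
v(T, u) = -1 + 3*T
q = -20 (q = -3 - (-1 + 3*6) = -3 - (-1 + 18) = -3 - 1*17 = -3 - 17 = -20)
((2 - 1)*6)*((q + 5)*(-4)) = ((2 - 1)*6)*((-20 + 5)*(-4)) = (1*6)*(-15*(-4)) = 6*60 = 360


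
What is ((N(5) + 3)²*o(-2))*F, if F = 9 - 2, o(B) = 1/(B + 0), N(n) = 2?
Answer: -175/2 ≈ -87.500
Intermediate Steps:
o(B) = 1/B
F = 7
((N(5) + 3)²*o(-2))*F = ((2 + 3)²/(-2))*7 = (5²*(-½))*7 = (25*(-½))*7 = -25/2*7 = -175/2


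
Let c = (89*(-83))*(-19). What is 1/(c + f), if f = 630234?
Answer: 1/770587 ≈ 1.2977e-6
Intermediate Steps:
c = 140353 (c = -7387*(-19) = 140353)
1/(c + f) = 1/(140353 + 630234) = 1/770587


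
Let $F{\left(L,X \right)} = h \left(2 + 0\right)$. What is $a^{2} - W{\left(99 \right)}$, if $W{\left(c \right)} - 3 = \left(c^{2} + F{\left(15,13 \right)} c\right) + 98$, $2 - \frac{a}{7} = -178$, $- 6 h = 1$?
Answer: $1577731$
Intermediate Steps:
$h = - \frac{1}{6}$ ($h = \left(- \frac{1}{6}\right) 1 = - \frac{1}{6} \approx -0.16667$)
$F{\left(L,X \right)} = - \frac{1}{3}$ ($F{\left(L,X \right)} = - \frac{2 + 0}{6} = \left(- \frac{1}{6}\right) 2 = - \frac{1}{3}$)
$a = 1260$ ($a = 14 - -1246 = 14 + 1246 = 1260$)
$W{\left(c \right)} = 101 + c^{2} - \frac{c}{3}$ ($W{\left(c \right)} = 3 + \left(\left(c^{2} - \frac{c}{3}\right) + 98\right) = 3 + \left(98 + c^{2} - \frac{c}{3}\right) = 101 + c^{2} - \frac{c}{3}$)
$a^{2} - W{\left(99 \right)} = 1260^{2} - \left(101 + 99^{2} - 33\right) = 1587600 - \left(101 + 9801 - 33\right) = 1587600 - 9869 = 1577731$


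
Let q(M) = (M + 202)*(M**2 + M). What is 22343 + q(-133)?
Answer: 1233707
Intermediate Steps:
q(M) = (202 + M)*(M + M**2)
22343 + q(-133) = 22343 - 133*(202 + (-133)**2 + 203*(-133)) = 22343 - 133*(202 + 17689 - 26999) = 22343 - 133*(-9108) = 22343 + 1211364 = 1233707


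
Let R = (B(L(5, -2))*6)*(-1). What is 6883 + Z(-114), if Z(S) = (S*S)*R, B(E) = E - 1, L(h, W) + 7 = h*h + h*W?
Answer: -538949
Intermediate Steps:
L(h, W) = -7 + h**2 + W*h (L(h, W) = -7 + (h*h + h*W) = -7 + (h**2 + W*h) = -7 + h**2 + W*h)
B(E) = -1 + E
R = -42 (R = ((-1 + (-7 + 5**2 - 2*5))*6)*(-1) = ((-1 + (-7 + 25 - 10))*6)*(-1) = ((-1 + 8)*6)*(-1) = (7*6)*(-1) = 42*(-1) = -42)
Z(S) = -42*S**2 (Z(S) = (S*S)*(-42) = S**2*(-42) = -42*S**2)
6883 + Z(-114) = 6883 - 42*(-114)**2 = 6883 - 42*12996 = 6883 - 545832 = -538949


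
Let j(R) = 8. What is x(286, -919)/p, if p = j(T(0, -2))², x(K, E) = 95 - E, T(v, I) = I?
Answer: 507/32 ≈ 15.844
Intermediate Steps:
p = 64 (p = 8² = 64)
x(286, -919)/p = (95 - 1*(-919))/64 = (95 + 919)*(1/64) = 1014*(1/64) = 507/32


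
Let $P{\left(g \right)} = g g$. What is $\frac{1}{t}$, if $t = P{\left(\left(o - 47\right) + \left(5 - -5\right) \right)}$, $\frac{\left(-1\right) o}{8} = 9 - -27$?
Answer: $\frac{1}{105625} \approx 9.4675 \cdot 10^{-6}$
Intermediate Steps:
$o = -288$ ($o = - 8 \left(9 - -27\right) = - 8 \left(9 + 27\right) = \left(-8\right) 36 = -288$)
$P{\left(g \right)} = g^{2}$
$t = 105625$ ($t = \left(\left(-288 - 47\right) + \left(5 - -5\right)\right)^{2} = \left(-335 + \left(5 + 5\right)\right)^{2} = \left(-335 + 10\right)^{2} = \left(-325\right)^{2} = 105625$)
$\frac{1}{t} = \frac{1}{105625}$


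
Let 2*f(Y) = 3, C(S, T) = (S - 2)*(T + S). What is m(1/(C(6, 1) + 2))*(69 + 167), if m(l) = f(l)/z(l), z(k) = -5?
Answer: -354/5 ≈ -70.800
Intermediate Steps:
C(S, T) = (-2 + S)*(S + T)
f(Y) = 3/2 (f(Y) = (½)*3 = 3/2)
m(l) = -3/10 (m(l) = (3/2)/(-5) = (3/2)*(-⅕) = -3/10)
m(1/(C(6, 1) + 2))*(69 + 167) = -3*(69 + 167)/10 = -3/10*236 = -354/5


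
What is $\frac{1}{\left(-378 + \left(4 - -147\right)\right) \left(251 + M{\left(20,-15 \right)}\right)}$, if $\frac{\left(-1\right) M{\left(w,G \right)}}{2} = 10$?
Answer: $- \frac{1}{52437} \approx -1.9071 \cdot 10^{-5}$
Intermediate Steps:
$M{\left(w,G \right)} = -20$ ($M{\left(w,G \right)} = \left(-2\right) 10 = -20$)
$\frac{1}{\left(-378 + \left(4 - -147\right)\right) \left(251 + M{\left(20,-15 \right)}\right)} = \frac{1}{\left(-378 + \left(4 - -147\right)\right) \left(251 - 20\right)} = \frac{1}{\left(-378 + \left(4 + 147\right)\right) 231} = \frac{1}{\left(-378 + 151\right) 231} = \frac{1}{\left(-227\right) 231} = \frac{1}{-52437} = - \frac{1}{52437}$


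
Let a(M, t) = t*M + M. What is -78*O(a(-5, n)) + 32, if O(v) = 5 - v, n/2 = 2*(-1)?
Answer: 812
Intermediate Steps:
n = -4 (n = 2*(2*(-1)) = 2*(-2) = -4)
a(M, t) = M + M*t (a(M, t) = M*t + M = M + M*t)
-78*O(a(-5, n)) + 32 = -78*(5 - (-5)*(1 - 4)) + 32 = -78*(5 - (-5)*(-3)) + 32 = -78*(5 - 1*15) + 32 = -78*(5 - 15) + 32 = -78*(-10) + 32 = -39*(-20) + 32 = 780 + 32 = 812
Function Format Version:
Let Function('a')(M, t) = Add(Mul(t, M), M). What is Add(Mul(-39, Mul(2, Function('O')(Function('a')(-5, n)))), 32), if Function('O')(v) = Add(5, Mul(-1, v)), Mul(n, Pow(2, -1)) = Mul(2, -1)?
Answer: 812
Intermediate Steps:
n = -4 (n = Mul(2, Mul(2, -1)) = Mul(2, -2) = -4)
Function('a')(M, t) = Add(M, Mul(M, t)) (Function('a')(M, t) = Add(Mul(M, t), M) = Add(M, Mul(M, t)))
Add(Mul(-39, Mul(2, Function('O')(Function('a')(-5, n)))), 32) = Add(Mul(-39, Mul(2, Add(5, Mul(-1, Mul(-5, Add(1, -4)))))), 32) = Add(Mul(-39, Mul(2, Add(5, Mul(-1, Mul(-5, -3))))), 32) = Add(Mul(-39, Mul(2, Add(5, Mul(-1, 15)))), 32) = Add(Mul(-39, Mul(2, Add(5, -15))), 32) = Add(Mul(-39, Mul(2, -10)), 32) = Add(Mul(-39, -20), 32) = Add(780, 32) = 812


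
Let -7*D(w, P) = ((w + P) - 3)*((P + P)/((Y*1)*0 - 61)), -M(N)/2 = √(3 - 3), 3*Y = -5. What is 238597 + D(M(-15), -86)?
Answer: 101896227/427 ≈ 2.3863e+5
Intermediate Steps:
Y = -5/3 (Y = (⅓)*(-5) = -5/3 ≈ -1.6667)
M(N) = 0 (M(N) = -2*√(3 - 3) = -2*√0 = -2*0 = 0)
D(w, P) = 2*P*(-3 + P + w)/427 (D(w, P) = -((w + P) - 3)*(P + P)/(-5/3*1*0 - 61)/7 = -((P + w) - 3)*(2*P)/(-5/3*0 - 61)/7 = -(-3 + P + w)*(2*P)/(0 - 61)/7 = -(-3 + P + w)*(2*P)/(-61)/7 = -(-3 + P + w)*(2*P)*(-1/61)/7 = -(-3 + P + w)*(-2*P/61)/7 = -(-2)*P*(-3 + P + w)/427 = 2*P*(-3 + P + w)/427)
238597 + D(M(-15), -86) = 238597 + (2/427)*(-86)*(-3 - 86 + 0) = 238597 + (2/427)*(-86)*(-89) = 238597 + 15308/427 = 101896227/427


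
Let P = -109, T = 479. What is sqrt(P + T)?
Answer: sqrt(370) ≈ 19.235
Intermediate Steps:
sqrt(P + T) = sqrt(-109 + 479) = sqrt(370)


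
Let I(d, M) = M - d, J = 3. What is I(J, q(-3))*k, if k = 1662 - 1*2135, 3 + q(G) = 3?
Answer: 1419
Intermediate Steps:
q(G) = 0 (q(G) = -3 + 3 = 0)
k = -473 (k = 1662 - 2135 = -473)
I(J, q(-3))*k = (0 - 1*3)*(-473) = (0 - 3)*(-473) = -3*(-473) = 1419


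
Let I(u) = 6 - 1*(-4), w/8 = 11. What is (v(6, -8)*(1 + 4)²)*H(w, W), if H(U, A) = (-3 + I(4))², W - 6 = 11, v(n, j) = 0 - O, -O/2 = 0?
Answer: 0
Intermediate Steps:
O = 0 (O = -2*0 = 0)
v(n, j) = 0 (v(n, j) = 0 - 1*0 = 0 + 0 = 0)
W = 17 (W = 6 + 11 = 17)
w = 88 (w = 8*11 = 88)
I(u) = 10 (I(u) = 6 + 4 = 10)
H(U, A) = 49 (H(U, A) = (-3 + 10)² = 7² = 49)
(v(6, -8)*(1 + 4)²)*H(w, W) = (0*(1 + 4)²)*49 = (0*5²)*49 = (0*25)*49 = 0*49 = 0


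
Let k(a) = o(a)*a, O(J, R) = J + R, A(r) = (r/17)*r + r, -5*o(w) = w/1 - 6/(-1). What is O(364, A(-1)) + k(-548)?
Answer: -5018412/85 ≈ -59040.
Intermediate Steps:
o(w) = -6/5 - w/5 (o(w) = -(w/1 - 6/(-1))/5 = -(w*1 - 6*(-1))/5 = -(w + 6)/5 = -(6 + w)/5 = -6/5 - w/5)
A(r) = r + r²/17 (A(r) = (r*(1/17))*r + r = (r/17)*r + r = r²/17 + r = r + r²/17)
k(a) = a*(-6/5 - a/5) (k(a) = (-6/5 - a/5)*a = a*(-6/5 - a/5))
O(364, A(-1)) + k(-548) = (364 + (1/17)*(-1)*(17 - 1)) - ⅕*(-548)*(6 - 548) = (364 + (1/17)*(-1)*16) - ⅕*(-548)*(-542) = (364 - 16/17) - 297016/5 = 6172/17 - 297016/5 = -5018412/85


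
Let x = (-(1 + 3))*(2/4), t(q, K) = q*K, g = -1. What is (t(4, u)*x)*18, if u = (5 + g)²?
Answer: -2304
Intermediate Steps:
u = 16 (u = (5 - 1)² = 4² = 16)
t(q, K) = K*q
x = -2 (x = (-1*4)*(2*(¼)) = -4*½ = -2)
(t(4, u)*x)*18 = ((16*4)*(-2))*18 = (64*(-2))*18 = -128*18 = -2304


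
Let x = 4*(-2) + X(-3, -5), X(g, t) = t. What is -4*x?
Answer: 52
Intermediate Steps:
x = -13 (x = 4*(-2) - 5 = -8 - 5 = -13)
-4*x = -4*(-13) = 52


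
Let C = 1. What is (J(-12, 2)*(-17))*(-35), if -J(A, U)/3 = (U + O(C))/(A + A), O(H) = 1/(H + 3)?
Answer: 5355/32 ≈ 167.34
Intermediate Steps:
O(H) = 1/(3 + H)
J(A, U) = -3*(1/4 + U)/(2*A) (J(A, U) = -3*(U + 1/(3 + 1))/(A + A) = -3*(U + 1/4)/(2*A) = -3*(U + 1/4)*1/(2*A) = -3*(1/4 + U)*1/(2*A) = -3*(1/4 + U)/(2*A))
(J(-12, 2)*(-17))*(-35) = (((3/8)*(-1 - 4*2)/(-12))*(-17))*(-35) = (((3/8)*(-1/12)*(-1 - 8))*(-17))*(-35) = (((3/8)*(-1/12)*(-9))*(-17))*(-35) = ((9/32)*(-17))*(-35) = -153/32*(-35) = 5355/32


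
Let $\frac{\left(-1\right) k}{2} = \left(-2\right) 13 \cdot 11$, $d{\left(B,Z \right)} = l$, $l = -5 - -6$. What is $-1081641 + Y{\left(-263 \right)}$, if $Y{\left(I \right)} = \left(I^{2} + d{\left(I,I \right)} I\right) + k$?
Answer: $-1012163$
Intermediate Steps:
$l = 1$ ($l = -5 + 6 = 1$)
$d{\left(B,Z \right)} = 1$
$k = 572$ ($k = - 2 \left(-2\right) 13 \cdot 11 = - 2 \left(\left(-26\right) 11\right) = \left(-2\right) \left(-286\right) = 572$)
$Y{\left(I \right)} = 572 + I + I^{2}$ ($Y{\left(I \right)} = \left(I^{2} + 1 I\right) + 572 = \left(I^{2} + I\right) + 572 = \left(I + I^{2}\right) + 572 = 572 + I + I^{2}$)
$-1081641 + Y{\left(-263 \right)} = -1081641 + \left(572 - 263 + \left(-263\right)^{2}\right) = -1081641 + \left(572 - 263 + 69169\right) = -1081641 + 69478 = -1012163$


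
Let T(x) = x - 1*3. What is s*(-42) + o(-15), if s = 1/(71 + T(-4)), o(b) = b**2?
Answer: 7179/32 ≈ 224.34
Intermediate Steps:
T(x) = -3 + x (T(x) = x - 3 = -3 + x)
s = 1/64 (s = 1/(71 + (-3 - 4)) = 1/(71 - 7) = 1/64 ≈ 0.015625)
s*(-42) + o(-15) = (1/64)*(-42) + (-15)**2 = -21/32 + 225 = 7179/32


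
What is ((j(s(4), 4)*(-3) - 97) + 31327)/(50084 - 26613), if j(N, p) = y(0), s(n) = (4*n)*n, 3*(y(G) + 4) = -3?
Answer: 31245/23471 ≈ 1.3312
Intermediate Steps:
y(G) = -5 (y(G) = -4 + (⅓)*(-3) = -4 - 1 = -5)
s(n) = 4*n²
j(N, p) = -5
((j(s(4), 4)*(-3) - 97) + 31327)/(50084 - 26613) = ((-5*(-3) - 97) + 31327)/(50084 - 26613) = ((15 - 97) + 31327)/23471 = (-82 + 31327)*(1/23471) = 31245*(1/23471) = 31245/23471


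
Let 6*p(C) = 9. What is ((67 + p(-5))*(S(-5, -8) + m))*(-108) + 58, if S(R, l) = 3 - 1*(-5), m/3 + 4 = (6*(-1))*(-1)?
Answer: -103514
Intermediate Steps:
m = 6 (m = -12 + 3*((6*(-1))*(-1)) = -12 + 3*(-6*(-1)) = -12 + 3*6 = -12 + 18 = 6)
p(C) = 3/2 (p(C) = (⅙)*9 = 3/2)
S(R, l) = 8 (S(R, l) = 3 + 5 = 8)
((67 + p(-5))*(S(-5, -8) + m))*(-108) + 58 = ((67 + 3/2)*(8 + 6))*(-108) + 58 = ((137/2)*14)*(-108) + 58 = 959*(-108) + 58 = -103572 + 58 = -103514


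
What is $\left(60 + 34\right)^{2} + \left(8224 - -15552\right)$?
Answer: $32612$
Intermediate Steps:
$\left(60 + 34\right)^{2} + \left(8224 - -15552\right) = 94^{2} + \left(8224 + 15552\right) = 8836 + 23776 = 32612$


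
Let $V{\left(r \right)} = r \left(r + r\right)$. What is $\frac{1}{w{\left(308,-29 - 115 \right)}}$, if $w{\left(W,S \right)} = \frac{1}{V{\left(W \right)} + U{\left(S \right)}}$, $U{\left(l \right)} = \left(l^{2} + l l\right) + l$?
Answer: $231056$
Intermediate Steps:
$U{\left(l \right)} = l + 2 l^{2}$ ($U{\left(l \right)} = \left(l^{2} + l^{2}\right) + l = 2 l^{2} + l = l + 2 l^{2}$)
$V{\left(r \right)} = 2 r^{2}$ ($V{\left(r \right)} = r 2 r = 2 r^{2}$)
$w{\left(W,S \right)} = \frac{1}{2 W^{2} + S \left(1 + 2 S\right)}$
$\frac{1}{w{\left(308,-29 - 115 \right)}} = \frac{1}{\frac{1}{2 \cdot 308^{2} + \left(-29 - 115\right) \left(1 + 2 \left(-29 - 115\right)\right)}} = \frac{1}{\frac{1}{2 \cdot 94864 - 144 \left(1 + 2 \left(-144\right)\right)}} = \frac{1}{\frac{1}{189728 - 144 \left(1 - 288\right)}} = \frac{1}{\frac{1}{189728 - -41328}} = \frac{1}{\frac{1}{189728 + 41328}} = \frac{1}{\frac{1}{231056}} = 231056$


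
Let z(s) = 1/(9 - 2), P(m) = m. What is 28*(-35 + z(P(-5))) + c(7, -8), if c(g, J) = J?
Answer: -984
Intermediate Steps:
z(s) = 1/7
28*(-35 + z(P(-5))) + c(7, -8) = 28*(-35 + 1/7) - 8 = 28*(-244/7) - 8 = -976 - 8 = -984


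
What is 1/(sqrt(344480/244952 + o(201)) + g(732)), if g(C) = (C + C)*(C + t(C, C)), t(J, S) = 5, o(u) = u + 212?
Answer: 11012307064/11881926924000383 - sqrt(388515519633)/35645780772001149 ≈ 9.2679e-7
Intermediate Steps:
o(u) = 212 + u
g(C) = 2*C*(5 + C) (g(C) = (C + C)*(C + 5) = (2*C)*(5 + C) = 2*C*(5 + C))
1/(sqrt(344480/244952 + o(201)) + g(732)) = 1/(sqrt(344480/244952 + (212 + 201)) + 2*732*(5 + 732)) = 1/(sqrt(344480*(1/244952) + 413) + 2*732*737) = 1/(sqrt(43060/30619 + 413) + 1078968) = 1/(sqrt(12688707/30619) + 1078968) = 1/(sqrt(388515519633)/30619 + 1078968) = 1/(1078968 + sqrt(388515519633)/30619)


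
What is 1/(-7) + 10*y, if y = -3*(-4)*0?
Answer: -1/7 ≈ -0.14286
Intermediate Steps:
y = 0 (y = 12*0 = 0)
1/(-7) + 10*y = 1/(-7) + 10*0 = -1/7 + 0 = -1/7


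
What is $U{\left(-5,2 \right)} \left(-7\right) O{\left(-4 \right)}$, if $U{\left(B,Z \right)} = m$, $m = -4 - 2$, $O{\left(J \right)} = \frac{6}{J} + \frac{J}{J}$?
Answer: $-21$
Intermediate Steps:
$O{\left(J \right)} = 1 + \frac{6}{J}$ ($O{\left(J \right)} = \frac{6}{J} + 1 = 1 + \frac{6}{J}$)
$m = -6$
$U{\left(B,Z \right)} = -6$
$U{\left(-5,2 \right)} \left(-7\right) O{\left(-4 \right)} = \left(-6\right) \left(-7\right) \frac{6 - 4}{-4} = 42 \left(\left(- \frac{1}{4}\right) 2\right) = 42 \left(- \frac{1}{2}\right) = -21$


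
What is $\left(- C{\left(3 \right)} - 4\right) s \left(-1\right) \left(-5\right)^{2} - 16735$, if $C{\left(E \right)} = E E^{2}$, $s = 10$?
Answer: $-8985$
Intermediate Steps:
$C{\left(E \right)} = E^{3}$
$\left(- C{\left(3 \right)} - 4\right) s \left(-1\right) \left(-5\right)^{2} - 16735 = \left(- 3^{3} - 4\right) 10 \left(-1\right) \left(-5\right)^{2} - 16735 = \left(\left(-1\right) 27 - 4\right) \left(-10\right) 25 - 16735 = \left(-27 - 4\right) \left(-10\right) 25 - 16735 = \left(-31\right) \left(-10\right) 25 - 16735 = 310 \cdot 25 - 16735 = 7750 - 16735 = -8985$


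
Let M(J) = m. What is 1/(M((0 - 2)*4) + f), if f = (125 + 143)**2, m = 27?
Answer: 1/71851 ≈ 1.3918e-5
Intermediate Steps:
f = 71824 (f = 268**2 = 71824)
M(J) = 27
1/(M((0 - 2)*4) + f) = 1/(27 + 71824) = 1/71851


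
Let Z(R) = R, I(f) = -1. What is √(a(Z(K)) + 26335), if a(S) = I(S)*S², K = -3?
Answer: √26326 ≈ 162.25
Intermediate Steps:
a(S) = -S²
√(a(Z(K)) + 26335) = √(-1*(-3)² + 26335) = √(-1*9 + 26335) = √(-9 + 26335) = √26326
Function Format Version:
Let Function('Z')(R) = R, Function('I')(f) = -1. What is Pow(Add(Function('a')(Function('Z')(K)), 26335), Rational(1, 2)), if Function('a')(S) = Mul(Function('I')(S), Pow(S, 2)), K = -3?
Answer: Pow(26326, Rational(1, 2)) ≈ 162.25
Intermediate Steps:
Function('a')(S) = Mul(-1, Pow(S, 2))
Pow(Add(Function('a')(Function('Z')(K)), 26335), Rational(1, 2)) = Pow(Add(Mul(-1, Pow(-3, 2)), 26335), Rational(1, 2)) = Pow(Add(Mul(-1, 9), 26335), Rational(1, 2)) = Pow(Add(-9, 26335), Rational(1, 2)) = Pow(26326, Rational(1, 2))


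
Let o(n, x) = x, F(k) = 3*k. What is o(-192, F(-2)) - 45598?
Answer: -45604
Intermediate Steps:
o(-192, F(-2)) - 45598 = 3*(-2) - 45598 = -6 - 45598 = -45604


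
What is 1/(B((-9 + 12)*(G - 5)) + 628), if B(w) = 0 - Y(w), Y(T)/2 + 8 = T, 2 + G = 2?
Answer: 1/674 ≈ 0.0014837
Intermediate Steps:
G = 0 (G = -2 + 2 = 0)
Y(T) = -16 + 2*T
B(w) = 16 - 2*w (B(w) = 0 - (-16 + 2*w) = 0 + (16 - 2*w) = 16 - 2*w)
1/(B((-9 + 12)*(G - 5)) + 628) = 1/((16 - 2*(-9 + 12)*(0 - 5)) + 628) = 1/((16 - 6*(-5)) + 628) = 1/((16 - 2*(-15)) + 628) = 1/((16 + 30) + 628) = 1/(46 + 628) = 1/674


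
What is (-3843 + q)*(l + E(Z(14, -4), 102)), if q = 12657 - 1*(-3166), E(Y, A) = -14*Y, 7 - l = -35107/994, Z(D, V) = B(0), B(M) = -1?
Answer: 335326190/497 ≈ 6.7470e+5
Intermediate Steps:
Z(D, V) = -1
l = 42065/994 (l = 7 - (-35107)/994 = 7 - 1*(-35107/994) = 7 + 35107/994 = 42065/994 ≈ 42.319)
E(Y, A) = -14*Y
q = 15823 (q = 12657 + 3166 = 15823)
(-3843 + q)*(l + E(Z(14, -4), 102)) = (-3843 + 15823)*(42065/994 - 14*(-1)) = 11980*(42065/994 + 14) = 11980*(55981/994) = 335326190/497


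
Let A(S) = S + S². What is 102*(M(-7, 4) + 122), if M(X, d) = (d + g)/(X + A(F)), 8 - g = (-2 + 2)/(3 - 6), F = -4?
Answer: 63444/5 ≈ 12689.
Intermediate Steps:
g = 8 (g = 8 - (-2 + 2)/(3 - 6) = 8 - 0/(-3) = 8 - 0*(-1)/3 = 8 - 1*0 = 8 + 0 = 8)
M(X, d) = (8 + d)/(12 + X) (M(X, d) = (d + 8)/(X - 4*(1 - 4)) = (8 + d)/(X - 4*(-3)) = (8 + d)/(X + 12) = (8 + d)/(12 + X))
102*(M(-7, 4) + 122) = 102*((8 + 4)/(12 - 7) + 122) = 102*(12/5 + 122) = 102*(622/5) = 63444/5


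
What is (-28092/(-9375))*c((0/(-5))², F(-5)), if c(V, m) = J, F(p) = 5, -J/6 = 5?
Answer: -56184/625 ≈ -89.894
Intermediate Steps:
J = -30 (J = -6*5 = -30)
c(V, m) = -30
(-28092/(-9375))*c((0/(-5))², F(-5)) = -28092/(-9375)*(-30) = -28092*(-1/9375)*(-30) = (9364/3125)*(-30) = -56184/625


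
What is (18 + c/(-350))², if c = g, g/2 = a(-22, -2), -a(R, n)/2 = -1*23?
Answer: 9634816/30625 ≈ 314.61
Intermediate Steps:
a(R, n) = 46 (a(R, n) = -(-2)*23 = -2*(-23) = 46)
g = 92 (g = 2*46 = 92)
c = 92
(18 + c/(-350))² = (18 + 92/(-350))² = (18 + 92*(-1/350))² = (18 - 46/175)² = (3104/175)² = 9634816/30625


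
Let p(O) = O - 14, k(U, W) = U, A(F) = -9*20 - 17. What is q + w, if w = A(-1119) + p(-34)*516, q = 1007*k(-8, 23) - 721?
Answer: -33742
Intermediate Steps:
A(F) = -197 (A(F) = -180 - 17 = -197)
p(O) = -14 + O
q = -8777 (q = 1007*(-8) - 721 = -8056 - 721 = -8777)
w = -24965 (w = -197 + (-14 - 34)*516 = -197 - 48*516 = -197 - 24768 = -24965)
q + w = -8777 - 24965 = -33742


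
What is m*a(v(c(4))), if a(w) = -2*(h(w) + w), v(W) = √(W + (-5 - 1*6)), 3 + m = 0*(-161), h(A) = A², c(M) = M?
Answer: -42 + 6*I*√7 ≈ -42.0 + 15.875*I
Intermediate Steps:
m = -3 (m = -3 + 0*(-161) = -3 + 0 = -3)
v(W) = √(-11 + W) (v(W) = √(W + (-5 - 6)) = √(W - 11) = √(-11 + W))
a(w) = -2*w - 2*w² (a(w) = -2*(w² + w) = -2*(w + w²) = -2*w - 2*w²)
m*a(v(c(4))) = -6*√(-11 + 4)*(-1 - √(-11 + 4)) = -6*√(-7)*(-1 - √(-7)) = -6*I*√7*(-1 - I*√7)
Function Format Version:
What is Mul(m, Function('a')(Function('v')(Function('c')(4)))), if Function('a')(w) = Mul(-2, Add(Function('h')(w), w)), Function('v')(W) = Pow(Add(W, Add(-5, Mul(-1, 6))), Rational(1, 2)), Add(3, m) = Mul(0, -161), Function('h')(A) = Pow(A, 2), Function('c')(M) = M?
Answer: Add(-42, Mul(6, I, Pow(7, Rational(1, 2)))) ≈ Add(-42.000, Mul(15.875, I))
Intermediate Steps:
m = -3 (m = Add(-3, Mul(0, -161)) = Add(-3, 0) = -3)
Function('v')(W) = Pow(Add(-11, W), Rational(1, 2)) (Function('v')(W) = Pow(Add(W, Add(-5, -6)), Rational(1, 2)) = Pow(Add(W, -11), Rational(1, 2)) = Pow(Add(-11, W), Rational(1, 2)))
Function('a')(w) = Add(Mul(-2, w), Mul(-2, Pow(w, 2))) (Function('a')(w) = Mul(-2, Add(Pow(w, 2), w)) = Mul(-2, Add(w, Pow(w, 2))) = Add(Mul(-2, w), Mul(-2, Pow(w, 2))))
Mul(m, Function('a')(Function('v')(Function('c')(4)))) = Mul(-3, Mul(2, Pow(Add(-11, 4), Rational(1, 2)), Add(-1, Mul(-1, Pow(Add(-11, 4), Rational(1, 2)))))) = Mul(-3, Mul(2, Pow(-7, Rational(1, 2)), Add(-1, Mul(-1, Pow(-7, Rational(1, 2)))))) = Mul(-3, Mul(2, Mul(I, Pow(7, Rational(1, 2))), Add(-1, Mul(-1, Mul(I, Pow(7, Rational(1, 2))))))) = Mul(-3, Mul(2, Mul(I, Pow(7, Rational(1, 2))), Add(-1, Mul(-1, I, Pow(7, Rational(1, 2)))))) = Mul(-3, Mul(2, I, Pow(7, Rational(1, 2)), Add(-1, Mul(-1, I, Pow(7, Rational(1, 2)))))) = Mul(-6, I, Pow(7, Rational(1, 2)), Add(-1, Mul(-1, I, Pow(7, Rational(1, 2)))))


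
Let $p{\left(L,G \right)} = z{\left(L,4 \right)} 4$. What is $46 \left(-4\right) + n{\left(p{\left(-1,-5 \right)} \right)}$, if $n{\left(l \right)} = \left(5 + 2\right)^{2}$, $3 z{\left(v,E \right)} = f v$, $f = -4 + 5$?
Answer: $-135$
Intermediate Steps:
$f = 1$
$z{\left(v,E \right)} = \frac{v}{3}$ ($z{\left(v,E \right)} = \frac{1 v}{3} = \frac{v}{3}$)
$p{\left(L,G \right)} = \frac{4 L}{3}$ ($p{\left(L,G \right)} = \frac{L}{3} \cdot 4 = \frac{4 L}{3}$)
$n{\left(l \right)} = 49$ ($n{\left(l \right)} = 7^{2} = 49$)
$46 \left(-4\right) + n{\left(p{\left(-1,-5 \right)} \right)} = 46 \left(-4\right) + 49 = -184 + 49 = -135$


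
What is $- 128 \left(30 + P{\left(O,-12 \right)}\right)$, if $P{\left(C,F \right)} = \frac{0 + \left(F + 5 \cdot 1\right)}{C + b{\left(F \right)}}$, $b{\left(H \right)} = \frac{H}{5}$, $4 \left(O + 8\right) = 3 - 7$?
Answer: $- \frac{223360}{57} \approx -3918.6$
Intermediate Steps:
$O = -9$ ($O = -8 + \frac{3 - 7}{4} = -8 + \frac{1}{4} \left(-4\right) = -8 - 1 = -9$)
$b{\left(H \right)} = \frac{H}{5}$ ($b{\left(H \right)} = H \frac{1}{5} = \frac{H}{5}$)
$P{\left(C,F \right)} = \frac{5 + F}{C + \frac{F}{5}}$ ($P{\left(C,F \right)} = \frac{0 + \left(F + 5 \cdot 1\right)}{C + \frac{F}{5}} = \frac{0 + \left(F + 5\right)}{C + \frac{F}{5}} = \frac{0 + \left(5 + F\right)}{C + \frac{F}{5}} = \frac{5 + F}{C + \frac{F}{5}}$)
$- 128 \left(30 + P{\left(O,-12 \right)}\right) = - 128 \left(30 + \frac{5 \left(5 - 12\right)}{-12 + 5 \left(-9\right)}\right) = - 128 \left(30 + 5 \frac{1}{-12 - 45} \left(-7\right)\right) = - 128 \left(30 + 5 \frac{1}{-57} \left(-7\right)\right) = - 128 \left(30 + 5 \left(- \frac{1}{57}\right) \left(-7\right)\right) = - 128 \left(30 + \frac{35}{57}\right) = \left(-128\right) \frac{1745}{57} = - \frac{223360}{57}$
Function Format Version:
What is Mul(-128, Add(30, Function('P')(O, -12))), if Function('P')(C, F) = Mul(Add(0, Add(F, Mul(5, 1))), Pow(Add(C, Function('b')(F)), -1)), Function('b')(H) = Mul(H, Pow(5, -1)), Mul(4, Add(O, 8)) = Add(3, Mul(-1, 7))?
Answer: Rational(-223360, 57) ≈ -3918.6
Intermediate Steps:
O = -9 (O = Add(-8, Mul(Rational(1, 4), Add(3, Mul(-1, 7)))) = Add(-8, Mul(Rational(1, 4), Add(3, -7))) = Add(-8, Mul(Rational(1, 4), -4)) = Add(-8, -1) = -9)
Function('b')(H) = Mul(Rational(1, 5), H) (Function('b')(H) = Mul(H, Rational(1, 5)) = Mul(Rational(1, 5), H))
Function('P')(C, F) = Mul(Pow(Add(C, Mul(Rational(1, 5), F)), -1), Add(5, F)) (Function('P')(C, F) = Mul(Add(0, Add(F, Mul(5, 1))), Pow(Add(C, Mul(Rational(1, 5), F)), -1)) = Mul(Add(0, Add(F, 5)), Pow(Add(C, Mul(Rational(1, 5), F)), -1)) = Mul(Add(0, Add(5, F)), Pow(Add(C, Mul(Rational(1, 5), F)), -1)) = Mul(Add(5, F), Pow(Add(C, Mul(Rational(1, 5), F)), -1)) = Mul(Pow(Add(C, Mul(Rational(1, 5), F)), -1), Add(5, F)))
Mul(-128, Add(30, Function('P')(O, -12))) = Mul(-128, Add(30, Mul(5, Pow(Add(-12, Mul(5, -9)), -1), Add(5, -12)))) = Mul(-128, Add(30, Mul(5, Pow(Add(-12, -45), -1), -7))) = Mul(-128, Add(30, Mul(5, Pow(-57, -1), -7))) = Mul(-128, Add(30, Mul(5, Rational(-1, 57), -7))) = Mul(-128, Add(30, Rational(35, 57))) = Mul(-128, Rational(1745, 57)) = Rational(-223360, 57)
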